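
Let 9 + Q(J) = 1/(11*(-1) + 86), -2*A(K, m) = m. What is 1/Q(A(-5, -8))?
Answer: -75/674 ≈ -0.11128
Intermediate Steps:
A(K, m) = -m/2
Q(J) = -674/75 (Q(J) = -9 + 1/(11*(-1) + 86) = -9 + 1/(-11 + 86) = -9 + 1/75 = -674/75)
1/Q(A(-5, -8)) = 1/(-674/75) = -75/674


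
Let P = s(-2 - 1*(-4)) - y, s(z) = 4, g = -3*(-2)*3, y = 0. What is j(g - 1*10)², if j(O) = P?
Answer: 16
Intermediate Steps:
g = 18 (g = 6*3 = 18)
P = 4 (P = 4 - 1*0 = 4 + 0 = 4)
j(O) = 4
j(g - 1*10)² = 4² = 16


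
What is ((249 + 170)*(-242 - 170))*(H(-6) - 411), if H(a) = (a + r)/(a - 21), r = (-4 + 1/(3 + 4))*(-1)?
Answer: 4468993664/63 ≈ 7.0936e+7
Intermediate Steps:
r = 27/7 (r = (-4 + 1/7)*(-1) = -27/7*(-1) = 27/7 ≈ 3.8571)
H(a) = (27/7 + a)/(-21 + a) (H(a) = (a + 27/7)/(a - 21) = (27/7 + a)/(-21 + a))
((249 + 170)*(-242 - 170))*(H(-6) - 411) = ((249 + 170)*(-242 - 170))*((27/7 - 6)/(-21 - 6) - 411) = (419*(-412))*(-15/7/(-27) - 411) = -172628*(-1/27*(-15/7) - 411) = -172628*(5/63 - 411) = -172628*(-25888/63) = 4468993664/63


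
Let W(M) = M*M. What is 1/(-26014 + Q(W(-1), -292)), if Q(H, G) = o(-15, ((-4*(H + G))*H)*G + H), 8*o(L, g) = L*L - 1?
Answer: -1/25986 ≈ -3.8482e-5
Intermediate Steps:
W(M) = M**2
o(L, g) = -1/8 + L**2/8 (o(L, g) = (L*L - 1)/8 = (L**2 - 1)/8 = (-1 + L**2)/8 = -1/8 + L**2/8)
Q(H, G) = 28 (Q(H, G) = -1/8 + (1/8)*(-15)**2 = -1/8 + (1/8)*225 = -1/8 + 225/8 = 28)
1/(-26014 + Q(W(-1), -292)) = 1/(-26014 + 28) = 1/(-25986) = -1/25986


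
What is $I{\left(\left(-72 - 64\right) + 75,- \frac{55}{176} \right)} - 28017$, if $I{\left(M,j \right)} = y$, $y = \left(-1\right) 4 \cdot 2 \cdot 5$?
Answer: $-28057$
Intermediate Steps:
$y = -40$ ($y = \left(-4\right) 2 \cdot 5 = \left(-8\right) 5 = -40$)
$I{\left(M,j \right)} = -40$
$I{\left(\left(-72 - 64\right) + 75,- \frac{55}{176} \right)} - 28017 = -40 - 28017 = -28057$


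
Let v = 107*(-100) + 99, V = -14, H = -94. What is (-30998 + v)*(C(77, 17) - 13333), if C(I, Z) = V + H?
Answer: 559132159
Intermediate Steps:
C(I, Z) = -108 (C(I, Z) = -14 - 94 = -108)
v = -10601 (v = -10700 + 99 = -10601)
(-30998 + v)*(C(77, 17) - 13333) = (-30998 - 10601)*(-108 - 13333) = -41599*(-13441) = 559132159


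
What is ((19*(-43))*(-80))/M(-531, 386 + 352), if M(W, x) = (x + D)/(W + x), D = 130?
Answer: 3382380/217 ≈ 15587.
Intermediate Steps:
M(W, x) = (130 + x)/(W + x) (M(W, x) = (x + 130)/(W + x) = (130 + x)/(W + x))
((19*(-43))*(-80))/M(-531, 386 + 352) = ((19*(-43))*(-80))/(((130 + (386 + 352))/(-531 + (386 + 352)))) = (-817*(-80))/(((130 + 738)/(-531 + 738))) = 65360/((868/207)) = 65360/(((1/207)*868)) = 65360/(868/207) = 65360*(207/868) = 3382380/217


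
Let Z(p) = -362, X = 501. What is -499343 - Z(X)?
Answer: -498981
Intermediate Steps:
-499343 - Z(X) = -499343 - 1*(-362) = -499343 + 362 = -498981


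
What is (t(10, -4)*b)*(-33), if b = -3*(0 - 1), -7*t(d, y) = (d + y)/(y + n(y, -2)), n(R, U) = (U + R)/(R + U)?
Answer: -198/7 ≈ -28.286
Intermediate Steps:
n(R, U) = 1 (n(R, U) = (R + U)/(R + U) = 1)
t(d, y) = -(d + y)/(7*(1 + y)) (t(d, y) = -(d + y)/(7*(y + 1)) = -(d + y)/(7*(1 + y)))
b = 3 (b = -3*(-1) = 3)
(t(10, -4)*b)*(-33) = (((-1*10 - 1*(-4))/(7*(1 - 4)))*3)*(-33) = (((⅐)*(-10 + 4)/(-3))*3)*(-33) = (((⅐)*(-⅓)*(-6))*3)*(-33) = ((2/7)*3)*(-33) = (6/7)*(-33) = -198/7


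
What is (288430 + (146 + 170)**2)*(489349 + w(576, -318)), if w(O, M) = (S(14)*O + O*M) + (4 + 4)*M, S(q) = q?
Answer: 121029134486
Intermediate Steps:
w(O, M) = 8*M + 14*O + M*O (w(O, M) = (14*O + O*M) + (4 + 4)*M = (14*O + M*O) + 8*M = 8*M + 14*O + M*O)
(288430 + (146 + 170)**2)*(489349 + w(576, -318)) = (288430 + (146 + 170)**2)*(489349 + (8*(-318) + 14*576 - 318*576)) = (288430 + 316**2)*(489349 + (-2544 + 8064 - 183168)) = (288430 + 99856)*(489349 - 177648) = 388286*311701 = 121029134486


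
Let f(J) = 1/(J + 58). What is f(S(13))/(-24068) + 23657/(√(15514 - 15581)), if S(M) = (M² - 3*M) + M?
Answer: -1/4837668 - 23657*I*√67/67 ≈ -2.0671e-7 - 2890.2*I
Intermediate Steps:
S(M) = M² - 2*M
f(J) = 1/(58 + J)
f(S(13))/(-24068) + 23657/(√(15514 - 15581)) = 1/((58 + 13*(-2 + 13))*(-24068)) + 23657/(√(15514 - 15581)) = -1/24068/(58 + 13*11) + 23657/(√(-67)) = -1/24068/(58 + 143) + 23657/((I*√67)) = -1/24068/201 + 23657*(-I*√67/67) = (1/201)*(-1/24068) - 23657*I*√67/67 = -1/4837668 - 23657*I*√67/67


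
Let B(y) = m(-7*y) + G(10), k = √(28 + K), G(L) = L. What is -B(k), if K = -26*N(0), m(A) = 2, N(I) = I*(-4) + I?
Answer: -12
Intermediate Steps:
N(I) = -3*I (N(I) = -4*I + I = -3*I)
K = 0 (K = -(-78)*0 = -26*0 = 0)
k = 2*√7 (k = √(28 + 0) = √28 = 2*√7 ≈ 5.2915)
B(y) = 12 (B(y) = 2 + 10 = 12)
-B(k) = -1*12 = -12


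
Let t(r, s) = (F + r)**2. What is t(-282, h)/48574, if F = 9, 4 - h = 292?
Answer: 74529/48574 ≈ 1.5343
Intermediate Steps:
h = -288 (h = 4 - 1*292 = 4 - 292 = -288)
t(r, s) = (9 + r)**2
t(-282, h)/48574 = (9 - 282)**2/48574 = (-273)**2*(1/48574) = 74529*(1/48574) = 74529/48574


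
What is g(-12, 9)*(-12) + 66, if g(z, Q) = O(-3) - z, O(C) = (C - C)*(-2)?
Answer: -78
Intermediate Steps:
O(C) = 0 (O(C) = 0*(-2) = 0)
g(z, Q) = -z (g(z, Q) = 0 - z = -z)
g(-12, 9)*(-12) + 66 = -1*(-12)*(-12) + 66 = 12*(-12) + 66 = -144 + 66 = -78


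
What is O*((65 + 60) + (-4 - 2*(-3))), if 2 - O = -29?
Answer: 3937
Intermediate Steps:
O = 31 (O = 2 - 1*(-29) = 2 + 29 = 31)
O*((65 + 60) + (-4 - 2*(-3))) = 31*((65 + 60) + (-4 - 2*(-3))) = 31*(125 + (-4 + 6)) = 31*(125 + 2) = 31*127 = 3937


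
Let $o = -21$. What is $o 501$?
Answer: $-10521$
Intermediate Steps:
$o 501 = \left(-21\right) 501 = -10521$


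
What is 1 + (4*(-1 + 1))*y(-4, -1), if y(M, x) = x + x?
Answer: 1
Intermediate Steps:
y(M, x) = 2*x
1 + (4*(-1 + 1))*y(-4, -1) = 1 + (4*(-1 + 1))*(2*(-1)) = 1 + (4*0)*(-2) = 1 + 0*(-2) = 1 + 0 = 1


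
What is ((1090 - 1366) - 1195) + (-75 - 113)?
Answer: -1659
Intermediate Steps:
((1090 - 1366) - 1195) + (-75 - 113) = (-276 - 1195) - 188 = -1471 - 188 = -1659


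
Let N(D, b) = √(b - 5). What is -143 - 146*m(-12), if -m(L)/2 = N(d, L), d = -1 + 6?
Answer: -143 + 292*I*√17 ≈ -143.0 + 1203.9*I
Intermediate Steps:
d = 5
N(D, b) = √(-5 + b)
m(L) = -2*√(-5 + L)
-143 - 146*m(-12) = -143 - (-292)*√(-5 - 12) = -143 - (-292)*√(-17) = -143 - (-292)*I*√17 = -143 + 292*I*√17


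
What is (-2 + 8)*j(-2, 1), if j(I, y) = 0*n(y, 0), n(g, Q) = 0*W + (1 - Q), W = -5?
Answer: 0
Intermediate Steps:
n(g, Q) = 1 - Q (n(g, Q) = 0*(-5) + (1 - Q) = 0 + (1 - Q) = 1 - Q)
j(I, y) = 0 (j(I, y) = 0*(1 - 1*0) = 0*(1 + 0) = 0*1 = 0)
(-2 + 8)*j(-2, 1) = (-2 + 8)*0 = 6*0 = 0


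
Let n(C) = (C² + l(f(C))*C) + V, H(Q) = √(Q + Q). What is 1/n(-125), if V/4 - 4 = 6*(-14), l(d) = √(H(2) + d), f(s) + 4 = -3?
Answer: I/(5*(25*√5 + 3061*I)) ≈ 6.5316e-5 + 1.1928e-6*I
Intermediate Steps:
f(s) = -7 (f(s) = -4 - 3 = -7)
H(Q) = √2*√Q (H(Q) = √(2*Q) = √2*√Q)
l(d) = √(2 + d) (l(d) = √(√2*√2 + d) = √(2 + d))
V = -320 (V = 16 + 4*(6*(-14)) = 16 + 4*(-84) = 16 - 336 = -320)
n(C) = -320 + C² + I*C*√5 (n(C) = (C² + √(2 - 7)*C) - 320 = (C² + √(-5)*C) - 320 = (C² + (I*√5)*C) - 320 = (C² + I*C*√5) - 320 = -320 + C² + I*C*√5)
1/n(-125) = 1/(-320 + (-125)² + I*(-125)*√5) = 1/(-320 + 15625 - 125*I*√5) = 1/(15305 - 125*I*√5)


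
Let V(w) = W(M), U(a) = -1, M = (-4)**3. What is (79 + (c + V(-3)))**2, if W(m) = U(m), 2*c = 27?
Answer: 33489/4 ≈ 8372.3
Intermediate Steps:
c = 27/2 (c = (1/2)*27 = 27/2 ≈ 13.500)
M = -64
W(m) = -1
V(w) = -1
(79 + (c + V(-3)))**2 = (79 + (27/2 - 1))**2 = (79 + 25/2)**2 = (183/2)**2 = 33489/4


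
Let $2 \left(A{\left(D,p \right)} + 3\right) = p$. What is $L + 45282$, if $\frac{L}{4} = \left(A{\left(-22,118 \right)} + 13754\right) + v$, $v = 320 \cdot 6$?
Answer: $108202$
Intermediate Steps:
$A{\left(D,p \right)} = -3 + \frac{p}{2}$
$v = 1920$
$L = 62920$ ($L = 4 \left(\left(\left(-3 + \frac{1}{2} \cdot 118\right) + 13754\right) + 1920\right) = 4 \left(\left(\left(-3 + 59\right) + 13754\right) + 1920\right) = 4 \left(\left(56 + 13754\right) + 1920\right) = 4 \left(13810 + 1920\right) = 4 \cdot 15730 = 62920$)
$L + 45282 = 62920 + 45282 = 108202$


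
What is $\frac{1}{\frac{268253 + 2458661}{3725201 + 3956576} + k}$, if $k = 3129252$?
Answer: $\frac{7681777}{24038218767718} \approx 3.1957 \cdot 10^{-7}$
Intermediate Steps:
$\frac{1}{\frac{268253 + 2458661}{3725201 + 3956576} + k} = \frac{1}{\frac{268253 + 2458661}{3725201 + 3956576} + 3129252} = \frac{1}{\frac{2726914}{7681777} + 3129252} = \frac{1}{\frac{24038218767718}{7681777}} = \frac{7681777}{24038218767718}$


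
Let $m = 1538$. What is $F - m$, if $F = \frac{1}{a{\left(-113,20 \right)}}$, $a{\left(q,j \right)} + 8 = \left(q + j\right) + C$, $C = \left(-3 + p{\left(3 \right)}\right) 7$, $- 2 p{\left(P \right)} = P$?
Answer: $- \frac{407572}{265} \approx -1538.0$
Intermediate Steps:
$p{\left(P \right)} = - \frac{P}{2}$
$C = - \frac{63}{2}$ ($C = \left(-3 - \frac{3}{2}\right) 7 = \left(- \frac{9}{2}\right) 7 = - \frac{63}{2} \approx -31.5$)
$a{\left(q,j \right)} = - \frac{79}{2} + j + q$ ($a{\left(q,j \right)} = -8 - \left(\frac{63}{2} - j - q\right) = -8 + \left(- \frac{63}{2} + j + q\right) = - \frac{79}{2} + j + q$)
$F = - \frac{2}{265}$ ($F = \frac{1}{- \frac{79}{2} + 20 - 113} = \frac{1}{- \frac{265}{2}} = - \frac{2}{265} \approx -0.0075472$)
$F - m = - \frac{2}{265} - 1538 = - \frac{407572}{265}$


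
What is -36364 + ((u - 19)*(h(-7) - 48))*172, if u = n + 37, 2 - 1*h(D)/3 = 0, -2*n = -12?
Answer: -209740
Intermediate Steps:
n = 6 (n = -½*(-12) = 6)
h(D) = 6 (h(D) = 6 - 3*0 = 6 + 0 = 6)
u = 43 (u = 6 + 37 = 43)
-36364 + ((u - 19)*(h(-7) - 48))*172 = -36364 + ((43 - 19)*(6 - 48))*172 = -36364 + (24*(-42))*172 = -36364 - 1008*172 = -36364 - 173376 = -209740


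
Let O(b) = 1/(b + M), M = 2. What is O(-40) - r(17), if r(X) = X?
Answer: -647/38 ≈ -17.026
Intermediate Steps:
O(b) = 1/(2 + b) (O(b) = 1/(b + 2) = 1/(2 + b))
O(-40) - r(17) = 1/(2 - 40) - 1*17 = 1/(-38) - 17 = -1/38 - 17 = -647/38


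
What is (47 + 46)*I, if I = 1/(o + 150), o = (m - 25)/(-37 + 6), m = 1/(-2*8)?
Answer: 46128/74801 ≈ 0.61668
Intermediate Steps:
m = -1/16 (m = 1/(-16) = -1/16 ≈ -0.062500)
o = 401/496 (o = (-1/16 - 25)/(-37 + 6) = -401/16/(-31) = -401/16*(-1/31) = 401/496 ≈ 0.80847)
I = 496/74801 (I = 1/(401/496 + 150) = 1/(74801/496) = 496/74801 ≈ 0.0066309)
(47 + 46)*I = (47 + 46)*(496/74801) = 93*(496/74801) = 46128/74801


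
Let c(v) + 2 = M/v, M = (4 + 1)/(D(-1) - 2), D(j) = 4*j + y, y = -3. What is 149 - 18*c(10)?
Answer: 186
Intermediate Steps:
D(j) = -3 + 4*j (D(j) = 4*j - 3 = -3 + 4*j)
M = -5/9 (M = (4 + 1)/((-3 + 4*(-1)) - 2) = 5/((-3 - 4) - 2) = 5/(-7 - 2) = 5/(-9) = 5*(-⅑) = -5/9 ≈ -0.55556)
c(v) = -2 - 5/(9*v)
149 - 18*c(10) = 149 - 18*(-2 - 5/9/10) = 149 - 18*(-2 - 5/9*⅒) = 149 - 18*(-2 - 1/18) = 149 - 18*(-37/18) = 149 + 37 = 186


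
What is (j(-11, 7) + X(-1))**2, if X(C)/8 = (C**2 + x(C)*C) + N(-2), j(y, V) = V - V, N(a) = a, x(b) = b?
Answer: 0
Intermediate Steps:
j(y, V) = 0
X(C) = -16 + 16*C**2 (X(C) = 8*((C**2 + C*C) - 2) = 8*((C**2 + C**2) - 2) = 8*(2*C**2 - 2) = 8*(-2 + 2*C**2) = -16 + 16*C**2)
(j(-11, 7) + X(-1))**2 = (0 + (-16 + 16*(-1)**2))**2 = (0 + (-16 + 16*1))**2 = (0 + (-16 + 16))**2 = (0 + 0)**2 = 0**2 = 0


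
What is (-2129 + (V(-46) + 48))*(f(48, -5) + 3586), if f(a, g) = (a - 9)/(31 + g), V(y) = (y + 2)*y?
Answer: -408975/2 ≈ -2.0449e+5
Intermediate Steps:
V(y) = y*(2 + y) (V(y) = (2 + y)*y = y*(2 + y))
f(a, g) = (-9 + a)/(31 + g)
(-2129 + (V(-46) + 48))*(f(48, -5) + 3586) = (-2129 + (-46*(2 - 46) + 48))*((-9 + 48)/(31 - 5) + 3586) = (-2129 + (-46*(-44) + 48))*(39/26 + 3586) = (-2129 + (2024 + 48))*((1/26)*39 + 3586) = (-2129 + 2072)*(3/2 + 3586) = -57*7175/2 = -408975/2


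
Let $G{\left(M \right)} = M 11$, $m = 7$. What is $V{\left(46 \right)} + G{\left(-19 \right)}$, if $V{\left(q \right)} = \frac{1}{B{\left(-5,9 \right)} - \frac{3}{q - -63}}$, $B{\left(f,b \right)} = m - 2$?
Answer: $- \frac{113169}{542} \approx -208.8$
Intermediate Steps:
$G{\left(M \right)} = 11 M$
$B{\left(f,b \right)} = 5$ ($B{\left(f,b \right)} = 7 - 2 = 5$)
$V{\left(q \right)} = \frac{1}{5 - \frac{3}{63 + q}}$ ($V{\left(q \right)} = \frac{1}{5 - \frac{3}{q - -63}} = \frac{1}{5 - \frac{3}{q + 63}} = \frac{1}{5 - \frac{3}{63 + q}}$)
$V{\left(46 \right)} + G{\left(-19 \right)} = \frac{63 + 46}{312 + 5 \cdot 46} + 11 \left(-19\right) = \frac{1}{312 + 230} \cdot 109 - 209 = \frac{1}{542} \cdot 109 - 209 = \frac{109}{542} - 209 = - \frac{113169}{542}$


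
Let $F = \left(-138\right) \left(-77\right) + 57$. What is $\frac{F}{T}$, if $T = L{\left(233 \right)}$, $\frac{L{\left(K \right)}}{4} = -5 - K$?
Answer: $- \frac{10683}{952} \approx -11.222$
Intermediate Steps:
$L{\left(K \right)} = -20 - 4 K$ ($L{\left(K \right)} = 4 \left(-5 - K\right) = -20 - 4 K$)
$T = -952$ ($T = -20 - 932 = -952$)
$F = 10683$ ($F = 10626 + 57 = 10683$)
$\frac{F}{T} = \frac{10683}{-952} = 10683 \left(- \frac{1}{952}\right) = - \frac{10683}{952}$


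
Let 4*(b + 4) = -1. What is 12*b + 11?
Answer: -40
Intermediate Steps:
b = -17/4 (b = -4 + (¼)*(-1) = -4 - ¼ = -17/4 ≈ -4.2500)
12*b + 11 = 12*(-17/4) + 11 = -51 + 11 = -40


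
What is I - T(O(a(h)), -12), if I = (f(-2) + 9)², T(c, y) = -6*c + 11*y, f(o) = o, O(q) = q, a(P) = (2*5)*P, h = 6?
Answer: 541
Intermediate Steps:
a(P) = 10*P
I = 49 (I = (-2 + 9)² = 7² = 49)
I - T(O(a(h)), -12) = 49 - (-60*6 + 11*(-12)) = 49 - (-6*60 - 132) = 49 - (-360 - 132) = 49 - 1*(-492) = 49 + 492 = 541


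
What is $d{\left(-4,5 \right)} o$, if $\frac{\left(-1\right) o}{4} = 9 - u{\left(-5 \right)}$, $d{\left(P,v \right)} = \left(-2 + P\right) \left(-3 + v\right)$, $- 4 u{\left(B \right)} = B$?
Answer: $372$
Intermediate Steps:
$u{\left(B \right)} = - \frac{B}{4}$
$d{\left(P,v \right)} = \left(-3 + v\right) \left(-2 + P\right)$
$o = -31$ ($o = - 4 \left(9 - \left(- \frac{1}{4}\right) \left(-5\right)\right) = - 4 \left(9 - \frac{5}{4}\right) = \left(-4\right) \frac{31}{4} = -31$)
$d{\left(-4,5 \right)} o = \left(6 - -12 - 10 - 20\right) \left(-31\right) = \left(6 + 12 - 10 - 20\right) \left(-31\right) = \left(-12\right) \left(-31\right) = 372$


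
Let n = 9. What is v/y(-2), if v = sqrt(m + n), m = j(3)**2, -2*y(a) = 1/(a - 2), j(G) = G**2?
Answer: 24*sqrt(10) ≈ 75.895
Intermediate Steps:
y(a) = -1/(2*(-2 + a)) (y(a) = -1/(2*(a - 2)) = -1/(2*(-2 + a)))
m = 81 (m = (3**2)**2 = 9**2 = 81)
v = 3*sqrt(10) (v = sqrt(81 + 9) = sqrt(90) = 3*sqrt(10) ≈ 9.4868)
v/y(-2) = (3*sqrt(10))/((-1/(-4 + 2*(-2)))) = (3*sqrt(10))/((-1/(-4 - 4))) = (3*sqrt(10))/((-1/(-8))) = (3*sqrt(10))/((-1*(-1/8))) = (3*sqrt(10))/(1/8) = 8*(3*sqrt(10)) = 24*sqrt(10)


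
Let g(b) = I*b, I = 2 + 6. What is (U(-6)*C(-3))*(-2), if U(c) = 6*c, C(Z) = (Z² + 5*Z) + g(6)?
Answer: 3024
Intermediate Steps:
I = 8
g(b) = 8*b
C(Z) = 48 + Z² + 5*Z (C(Z) = (Z² + 5*Z) + 8*6 = (Z² + 5*Z) + 48 = 48 + Z² + 5*Z)
(U(-6)*C(-3))*(-2) = ((6*(-6))*(48 + (-3)² + 5*(-3)))*(-2) = -36*(48 + 9 - 15)*(-2) = -36*42*(-2) = -1512*(-2) = 3024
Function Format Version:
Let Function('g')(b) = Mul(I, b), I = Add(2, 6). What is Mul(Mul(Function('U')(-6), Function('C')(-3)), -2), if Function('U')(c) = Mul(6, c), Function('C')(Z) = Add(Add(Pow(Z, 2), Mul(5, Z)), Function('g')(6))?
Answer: 3024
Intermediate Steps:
I = 8
Function('g')(b) = Mul(8, b)
Function('C')(Z) = Add(48, Pow(Z, 2), Mul(5, Z)) (Function('C')(Z) = Add(Add(Pow(Z, 2), Mul(5, Z)), Mul(8, 6)) = Add(Add(Pow(Z, 2), Mul(5, Z)), 48) = Add(48, Pow(Z, 2), Mul(5, Z)))
Mul(Mul(Function('U')(-6), Function('C')(-3)), -2) = Mul(Mul(Mul(6, -6), Add(48, Pow(-3, 2), Mul(5, -3))), -2) = Mul(Mul(-36, Add(48, 9, -15)), -2) = Mul(Mul(-36, 42), -2) = Mul(-1512, -2) = 3024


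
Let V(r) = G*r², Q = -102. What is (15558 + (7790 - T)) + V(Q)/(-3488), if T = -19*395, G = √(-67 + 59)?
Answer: 30853 - 2601*I*√2/436 ≈ 30853.0 - 8.4366*I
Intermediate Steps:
G = 2*I*√2 (G = √(-8) = 2*I*√2 ≈ 2.8284*I)
V(r) = 2*I*√2*r² (V(r) = (2*I*√2)*r² = 2*I*√2*r²)
T = -7505
(15558 + (7790 - T)) + V(Q)/(-3488) = (15558 + (7790 - 1*(-7505))) + (2*I*√2*(-102)²)/(-3488) = (15558 + (7790 + 7505)) + (2*I*√2*10404)*(-1/3488) = (15558 + 15295) + (20808*I*√2)*(-1/3488) = 30853 - 2601*I*√2/436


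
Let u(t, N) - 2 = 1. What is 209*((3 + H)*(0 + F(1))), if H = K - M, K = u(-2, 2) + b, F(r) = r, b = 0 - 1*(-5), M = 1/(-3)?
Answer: 7106/3 ≈ 2368.7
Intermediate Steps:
M = -⅓ ≈ -0.33333
u(t, N) = 3 (u(t, N) = 2 + 1 = 3)
b = 5 (b = 0 + 5 = 5)
K = 8 (K = 3 + 5 = 8)
H = 25/3 (H = 8 - 1*(-⅓) = 8 + ⅓ = 25/3 ≈ 8.3333)
209*((3 + H)*(0 + F(1))) = 209*((3 + 25/3)*(0 + 1)) = 209*((34/3)*1) = 209*(34/3) = 7106/3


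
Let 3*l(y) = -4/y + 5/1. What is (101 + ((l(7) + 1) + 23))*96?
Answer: 84992/7 ≈ 12142.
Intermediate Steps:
l(y) = 5/3 - 4/(3*y) (l(y) = (-4/y + 5/1)/3 = (-4/y + 5*1)/3 = (-4/y + 5)/3 = (5 - 4/y)/3 = 5/3 - 4/(3*y))
(101 + ((l(7) + 1) + 23))*96 = (101 + (((1/3)*(-4 + 5*7)/7 + 1) + 23))*96 = (101 + (((1/3)*(1/7)*(-4 + 35) + 1) + 23))*96 = (101 + (((1/3)*(1/7)*31 + 1) + 23))*96 = (101 + ((31/21 + 1) + 23))*96 = (101 + (52/21 + 23))*96 = (101 + 535/21)*96 = (2656/21)*96 = 84992/7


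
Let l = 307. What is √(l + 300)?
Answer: √607 ≈ 24.637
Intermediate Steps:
√(l + 300) = √(307 + 300) = √607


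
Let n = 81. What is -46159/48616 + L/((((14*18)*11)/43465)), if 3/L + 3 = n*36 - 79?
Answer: -3711237547/3978332358 ≈ -0.93286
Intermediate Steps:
L = 3/2834 (L = 3/(-3 + (81*36 - 79)) = 3/(-3 + (2916 - 79)) = 3/(-3 + 2837) = 3/2834 ≈ 0.0010586)
-46159/48616 + L/((((14*18)*11)/43465)) = -46159/48616 + 3/(2834*((((14*18)*11)/43465))) = -46159*1/48616 + 3/(2834*(((252*11)*(1/43465)))) = -46159/48616 + 3/(2834*((2772*(1/43465)))) = -46159/48616 + 3/(2834*(2772/43465)) = -46159/48616 + (3/2834)*(43465/2772) = -46159/48616 + 43465/2618616 = -3711237547/3978332358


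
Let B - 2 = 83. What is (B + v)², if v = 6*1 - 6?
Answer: 7225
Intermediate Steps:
B = 85 (B = 2 + 83 = 85)
v = 0 (v = 6 - 6 = 0)
(B + v)² = (85 + 0)² = 85² = 7225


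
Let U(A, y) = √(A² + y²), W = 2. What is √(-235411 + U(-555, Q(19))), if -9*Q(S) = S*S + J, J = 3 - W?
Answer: √(-2118699 + √25081069)/3 ≈ 484.62*I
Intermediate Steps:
J = 1 (J = 3 - 1*2 = 3 - 2 = 1)
Q(S) = -⅑ - S²/9 (Q(S) = -(S*S + 1)/9 = -(S² + 1)/9 = -(1 + S²)/9 = -⅑ - S²/9)
√(-235411 + U(-555, Q(19))) = √(-235411 + √((-555)² + (-⅑ - ⅑*19²)²)) = √(-235411 + √(308025 + (-⅑ - ⅑*361)²)) = √(-235411 + √(308025 + (-⅑ - 361/9)²)) = √(-235411 + √(308025 + (-362/9)²)) = √(-235411 + √(308025 + 131044/81)) = √(-235411 + √(25081069/81)) = √(-235411 + √25081069/9)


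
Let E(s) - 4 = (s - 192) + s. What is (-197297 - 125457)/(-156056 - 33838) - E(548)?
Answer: -86050499/94947 ≈ -906.30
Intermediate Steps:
E(s) = -188 + 2*s (E(s) = 4 + ((s - 192) + s) = 4 + ((-192 + s) + s) = 4 + (-192 + 2*s) = -188 + 2*s)
(-197297 - 125457)/(-156056 - 33838) - E(548) = (-197297 - 125457)/(-156056 - 33838) - (-188 + 2*548) = -322754/(-189894) - (-188 + 1096) = -322754*(-1/189894) - 1*908 = 161377/94947 - 908 = -86050499/94947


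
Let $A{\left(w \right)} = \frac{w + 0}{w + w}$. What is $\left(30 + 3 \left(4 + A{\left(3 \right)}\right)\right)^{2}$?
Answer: $\frac{7569}{4} \approx 1892.3$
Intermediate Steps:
$A{\left(w \right)} = \frac{1}{2}$ ($A{\left(w \right)} = \frac{w}{2 w} = w \frac{1}{2 w} = \frac{1}{2}$)
$\left(30 + 3 \left(4 + A{\left(3 \right)}\right)\right)^{2} = \left(30 + 3 \left(4 + \frac{1}{2}\right)\right)^{2} = \left(30 + 3 \cdot \frac{9}{2}\right)^{2} = \left(30 + \frac{27}{2}\right)^{2} = \left(\frac{87}{2}\right)^{2} = \frac{7569}{4}$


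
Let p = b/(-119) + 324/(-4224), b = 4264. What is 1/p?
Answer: -41888/1504141 ≈ -0.027848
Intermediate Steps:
p = -1504141/41888 (p = 4264/(-119) + 324/(-4224) = 4264*(-1/119) + 324*(-1/4224) = -4264/119 - 27/352 = -1504141/41888 ≈ -35.909)
1/p = 1/(-1504141/41888) = -41888/1504141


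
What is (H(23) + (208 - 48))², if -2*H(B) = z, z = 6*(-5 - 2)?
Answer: 32761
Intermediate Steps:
z = -42 (z = 6*(-7) = -42)
H(B) = 21 (H(B) = -½*(-42) = 21)
(H(23) + (208 - 48))² = (21 + (208 - 48))² = (21 + 160)² = 181² = 32761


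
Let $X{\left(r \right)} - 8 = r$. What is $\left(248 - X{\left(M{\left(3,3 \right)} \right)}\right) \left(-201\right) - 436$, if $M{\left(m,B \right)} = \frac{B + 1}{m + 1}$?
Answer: $-48475$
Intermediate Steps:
$M{\left(m,B \right)} = \frac{1 + B}{1 + m}$
$X{\left(r \right)} = 8 + r$
$\left(248 - X{\left(M{\left(3,3 \right)} \right)}\right) \left(-201\right) - 436 = \left(248 - \left(8 + \frac{1 + 3}{1 + 3}\right)\right) \left(-201\right) - 436 = \left(248 - \left(8 + \frac{1}{4} \cdot 4\right)\right) \left(-201\right) - 436 = \left(248 - \left(8 + 1\right)\right) \left(-201\right) - 436 = \left(248 - 9\right) \left(-201\right) - 436 = 239 \left(-201\right) - 436 = -48039 - 436 = -48475$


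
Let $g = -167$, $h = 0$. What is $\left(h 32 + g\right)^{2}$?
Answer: $27889$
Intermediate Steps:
$\left(h 32 + g\right)^{2} = \left(0 \cdot 32 - 167\right)^{2} = \left(0 - 167\right)^{2} = \left(-167\right)^{2} = 27889$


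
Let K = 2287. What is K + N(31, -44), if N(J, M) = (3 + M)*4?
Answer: 2123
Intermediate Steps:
N(J, M) = 12 + 4*M
K + N(31, -44) = 2287 + (12 + 4*(-44)) = 2287 + (12 - 176) = 2287 - 164 = 2123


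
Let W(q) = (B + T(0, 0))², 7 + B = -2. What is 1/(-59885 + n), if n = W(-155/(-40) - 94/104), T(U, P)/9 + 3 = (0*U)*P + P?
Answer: -1/58589 ≈ -1.7068e-5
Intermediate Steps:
B = -9 (B = -7 - 2 = -9)
T(U, P) = -27 + 9*P (T(U, P) = -27 + 9*((0*U)*P + P) = -27 + 9*(0*P + P) = -27 + 9*(0 + P) = -27 + 9*P)
W(q) = 1296 (W(q) = (-9 + (-27 + 9*0))² = (-9 + (-27 + 0))² = (-9 - 27)² = (-36)² = 1296)
n = 1296
1/(-59885 + n) = 1/(-59885 + 1296) = 1/(-58589) = -1/58589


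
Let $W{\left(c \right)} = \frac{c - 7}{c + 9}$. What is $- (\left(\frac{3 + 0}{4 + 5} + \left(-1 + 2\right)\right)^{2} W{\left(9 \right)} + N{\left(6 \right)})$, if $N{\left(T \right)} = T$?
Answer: $- \frac{502}{81} \approx -6.1975$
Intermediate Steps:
$W{\left(c \right)} = \frac{-7 + c}{9 + c}$
$- (\left(\frac{3 + 0}{4 + 5} + \left(-1 + 2\right)\right)^{2} W{\left(9 \right)} + N{\left(6 \right)}) = - (\left(\frac{3 + 0}{4 + 5} + \left(-1 + 2\right)\right)^{2} \frac{-7 + 9}{9 + 9} + 6) = - (\left(\frac{3}{9} + 1\right)^{2} \cdot \frac{1}{18} \cdot 2 + 6) = - (\left(3 \cdot \frac{1}{9} + 1\right)^{2} \cdot \frac{1}{18} \cdot 2 + 6) = - (\left(\frac{1}{3} + 1\right)^{2} \cdot \frac{1}{9} + 6) = - (\left(\frac{4}{3}\right)^{2} \cdot \frac{1}{9} + 6) = - (\frac{16}{9} \cdot \frac{1}{9} + 6) = - (\frac{16}{81} + 6) = \left(-1\right) \frac{502}{81} = - \frac{502}{81}$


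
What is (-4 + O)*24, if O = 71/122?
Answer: -5004/61 ≈ -82.033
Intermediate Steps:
O = 71/122 (O = 71*(1/122) = 71/122 ≈ 0.58197)
(-4 + O)*24 = (-4 + 71/122)*24 = -417/122*24 = -5004/61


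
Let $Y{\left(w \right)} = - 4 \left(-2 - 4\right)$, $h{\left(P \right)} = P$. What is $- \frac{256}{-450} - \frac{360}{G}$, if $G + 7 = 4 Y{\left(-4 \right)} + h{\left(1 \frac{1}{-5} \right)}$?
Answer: $- \frac{29014}{8325} \approx -3.4852$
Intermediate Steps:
$Y{\left(w \right)} = 24$ ($Y{\left(w \right)} = \left(-4\right) \left(-6\right) = 24$)
$G = \frac{444}{5}$ ($G = -7 + \left(4 \cdot 24 + 1 \frac{1}{-5}\right) = -7 + \left(96 + 1 \left(- \frac{1}{5}\right)\right) = -7 + \left(96 - \frac{1}{5}\right) = -7 + \frac{479}{5} = \frac{444}{5} \approx 88.8$)
$- \frac{256}{-450} - \frac{360}{G} = - \frac{256}{-450} - \frac{360}{\frac{444}{5}} = \left(-256\right) \left(- \frac{1}{450}\right) - \frac{150}{37} = \frac{128}{225} - \frac{150}{37} = - \frac{29014}{8325}$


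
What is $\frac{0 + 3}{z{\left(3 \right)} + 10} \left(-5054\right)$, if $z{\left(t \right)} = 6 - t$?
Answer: $- \frac{15162}{13} \approx -1166.3$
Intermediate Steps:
$\frac{0 + 3}{z{\left(3 \right)} + 10} \left(-5054\right) = \frac{0 + 3}{\left(6 - 3\right) + 10} \left(-5054\right) = \frac{3}{\left(6 - 3\right) + 10} \left(-5054\right) = \frac{3}{3 + 10} \left(-5054\right) = \frac{3}{13} \left(-5054\right) = - \frac{15162}{13}$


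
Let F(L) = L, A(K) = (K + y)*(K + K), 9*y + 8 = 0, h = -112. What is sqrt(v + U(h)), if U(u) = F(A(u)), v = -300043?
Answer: I*sqrt(2472803)/3 ≈ 524.17*I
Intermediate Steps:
y = -8/9 (y = -8/9 + (1/9)*0 = -8/9 + 0 = -8/9 ≈ -0.88889)
A(K) = 2*K*(-8/9 + K) (A(K) = (K - 8/9)*(K + K) = (-8/9 + K)*(2*K) = 2*K*(-8/9 + K))
U(u) = 2*u*(-8 + 9*u)/9
sqrt(v + U(h)) = sqrt(-300043 + (2/9)*(-112)*(-8 + 9*(-112))) = sqrt(-300043 + (2/9)*(-112)*(-8 - 1008)) = sqrt(-300043 + (2/9)*(-112)*(-1016)) = sqrt(-300043 + 227584/9) = sqrt(-2472803/9) = I*sqrt(2472803)/3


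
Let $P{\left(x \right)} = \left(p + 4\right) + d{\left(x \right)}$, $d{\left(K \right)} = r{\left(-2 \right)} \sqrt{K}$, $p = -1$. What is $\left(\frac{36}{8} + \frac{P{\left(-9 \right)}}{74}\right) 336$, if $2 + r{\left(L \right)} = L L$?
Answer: $\frac{56448}{37} + \frac{1008 i}{37} \approx 1525.6 + 27.243 i$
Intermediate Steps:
$r{\left(L \right)} = -2 + L^{2}$ ($r{\left(L \right)} = -2 + L L = -2 + L^{2}$)
$d{\left(K \right)} = 2 \sqrt{K}$ ($d{\left(K \right)} = \left(-2 + \left(-2\right)^{2}\right) \sqrt{K} = \left(-2 + 4\right) \sqrt{K} = 2 \sqrt{K}$)
$P{\left(x \right)} = 3 + 2 \sqrt{x}$ ($P{\left(x \right)} = \left(-1 + 4\right) + 2 \sqrt{x} = 3 + 2 \sqrt{x}$)
$\left(\frac{36}{8} + \frac{P{\left(-9 \right)}}{74}\right) 336 = \left(\frac{36}{8} + \frac{3 + 2 \sqrt{-9}}{74}\right) 336 = \left(36 \cdot \frac{1}{8} + \left(3 + 2 \cdot 3 i\right) \frac{1}{74}\right) 336 = \left(\frac{9}{2} + \left(3 + 6 i\right) \frac{1}{74}\right) 336 = \left(\frac{9}{2} + \left(\frac{3}{74} + \frac{3 i}{37}\right)\right) 336 = \left(\frac{168}{37} + \frac{3 i}{37}\right) 336 = \frac{56448}{37} + \frac{1008 i}{37}$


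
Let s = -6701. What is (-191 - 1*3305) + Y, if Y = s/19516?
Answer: -68234637/19516 ≈ -3496.3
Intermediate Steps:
Y = -6701/19516 ≈ -0.34336
(-191 - 1*3305) + Y = (-191 - 1*3305) - 6701/19516 = (-191 - 3305) - 6701/19516 = -3496 - 6701/19516 = -68234637/19516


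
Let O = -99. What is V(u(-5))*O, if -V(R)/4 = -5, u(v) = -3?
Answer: -1980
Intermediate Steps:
V(R) = 20 (V(R) = -4*(-5) = 20)
V(u(-5))*O = 20*(-99) = -1980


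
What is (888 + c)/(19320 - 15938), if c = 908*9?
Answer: 4530/1691 ≈ 2.6789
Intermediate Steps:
c = 8172
(888 + c)/(19320 - 15938) = (888 + 8172)/(19320 - 15938) = 9060/3382 = 9060*(1/3382) = 4530/1691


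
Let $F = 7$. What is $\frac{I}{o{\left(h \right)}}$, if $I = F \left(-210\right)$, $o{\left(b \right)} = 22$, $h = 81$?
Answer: $- \frac{735}{11} \approx -66.818$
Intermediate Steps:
$I = -1470$ ($I = 7 \left(-210\right) = -1470$)
$\frac{I}{o{\left(h \right)}} = - \frac{1470}{22} = \left(-1470\right) \frac{1}{22} = - \frac{735}{11}$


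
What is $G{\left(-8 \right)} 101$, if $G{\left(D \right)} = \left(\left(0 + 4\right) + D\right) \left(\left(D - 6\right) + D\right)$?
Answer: $8888$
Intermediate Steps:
$G{\left(D \right)} = \left(-6 + 2 D\right) \left(4 + D\right)$ ($G{\left(D \right)} = \left(4 + D\right) \left(\left(-6 + D\right) + D\right) = \left(4 + D\right) \left(-6 + 2 D\right) = \left(-6 + 2 D\right) \left(4 + D\right)$)
$G{\left(-8 \right)} 101 = \left(-24 + 2 \left(-8\right) + 2 \left(-8\right)^{2}\right) 101 = \left(-24 - 16 + 2 \cdot 64\right) 101 = \left(-24 - 16 + 128\right) 101 = 88 \cdot 101 = 8888$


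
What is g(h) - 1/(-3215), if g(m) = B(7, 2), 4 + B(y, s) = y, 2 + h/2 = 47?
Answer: 9646/3215 ≈ 3.0003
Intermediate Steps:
h = 90 (h = -4 + 2*47 = -4 + 94 = 90)
B(y, s) = -4 + y
g(m) = 3 (g(m) = -4 + 7 = 3)
g(h) - 1/(-3215) = 3 - 1/(-3215) = 3 - 1*(-1/3215) = 3 + 1/3215 = 9646/3215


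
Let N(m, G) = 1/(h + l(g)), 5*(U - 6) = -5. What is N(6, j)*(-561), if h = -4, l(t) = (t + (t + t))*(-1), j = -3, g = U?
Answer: 561/19 ≈ 29.526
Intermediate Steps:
U = 5 (U = 6 + (⅕)*(-5) = 6 - 1 = 5)
g = 5
l(t) = -3*t (l(t) = (t + 2*t)*(-1) = (3*t)*(-1) = -3*t)
N(m, G) = -1/19 (N(m, G) = 1/(-4 - 3*5) = 1/(-4 - 15) = 1/(-19) = -1/19)
N(6, j)*(-561) = -1/19*(-561) = 561/19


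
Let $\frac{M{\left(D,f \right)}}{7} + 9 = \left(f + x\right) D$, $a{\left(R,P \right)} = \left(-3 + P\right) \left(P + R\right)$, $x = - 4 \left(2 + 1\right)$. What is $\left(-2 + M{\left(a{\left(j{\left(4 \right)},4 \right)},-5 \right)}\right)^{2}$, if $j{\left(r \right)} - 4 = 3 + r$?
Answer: $3422500$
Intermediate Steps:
$j{\left(r \right)} = 7 + r$ ($j{\left(r \right)} = 4 + \left(3 + r\right) = 7 + r$)
$x = -12$ ($x = \left(-4\right) 3 = -12$)
$M{\left(D,f \right)} = -63 + 7 D \left(-12 + f\right)$ ($M{\left(D,f \right)} = -63 + 7 \left(f - 12\right) D = -63 + 7 \left(-12 + f\right) D = -63 + 7 D \left(-12 + f\right)$)
$\left(-2 + M{\left(a{\left(j{\left(4 \right)},4 \right)},-5 \right)}\right)^{2} = \left(-2 - \left(63 + 84 \left(4^{2} - 12 - 3 \left(7 + 4\right) + 4 \left(7 + 4\right)\right) - 7 \left(4^{2} - 12 - 3 \left(7 + 4\right) + 4 \left(7 + 4\right)\right) \left(-5\right)\right)\right)^{2} = \left(-2 - \left(63 + 84 \left(16 - 12 - 33 + 4 \cdot 11\right) - 7 \left(16 - 12 - 33 + 4 \cdot 11\right) \left(-5\right)\right)\right)^{2} = \left(-2 - \left(63 + 84 \left(16 - 12 - 33 + 44\right) - 7 \left(16 - 12 - 33 + 44\right) \left(-5\right)\right)\right)^{2} = \left(-2 - \left(1323 + 525\right)\right)^{2} = \left(-2 - 1848\right)^{2} = \left(-1850\right)^{2} = 3422500$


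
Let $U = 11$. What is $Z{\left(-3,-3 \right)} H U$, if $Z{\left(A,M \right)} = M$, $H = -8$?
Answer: $264$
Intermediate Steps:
$Z{\left(-3,-3 \right)} H U = \left(-3\right) \left(-8\right) 11 = 24 \cdot 11 = 264$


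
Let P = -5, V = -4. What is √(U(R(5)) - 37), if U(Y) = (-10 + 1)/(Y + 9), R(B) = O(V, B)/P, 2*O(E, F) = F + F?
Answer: I*√610/4 ≈ 6.1745*I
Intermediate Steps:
O(E, F) = F (O(E, F) = (F + F)/2 = (2*F)/2 = F)
R(B) = -B/5 (R(B) = B/(-5) = B*(-⅕) = -B/5)
U(Y) = -9/(9 + Y)
√(U(R(5)) - 37) = √(-9/(9 - ⅕*5) - 37) = √(-9/(9 - 1) - 37) = √(-9/8 - 37) = √(-305/8) = I*√610/4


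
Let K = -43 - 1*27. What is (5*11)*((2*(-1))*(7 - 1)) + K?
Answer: -730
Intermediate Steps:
K = -70 (K = -43 - 27 = -70)
(5*11)*((2*(-1))*(7 - 1)) + K = (5*11)*((2*(-1))*(7 - 1)) - 70 = 55*(-2*6) - 70 = 55*(-12) - 70 = -660 - 70 = -730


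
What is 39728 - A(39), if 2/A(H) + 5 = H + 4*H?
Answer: 3774159/95 ≈ 39728.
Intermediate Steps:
A(H) = 2/(-5 + 5*H) (A(H) = 2/(-5 + (H + 4*H)) = 2/(-5 + 5*H))
39728 - A(39) = 39728 - 2/(5*(-1 + 39)) = 39728 - 2/(5*38) = 39728 - 1*1/95 = 39728 - 1/95 = 3774159/95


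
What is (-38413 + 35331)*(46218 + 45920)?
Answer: -283969316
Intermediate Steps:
(-38413 + 35331)*(46218 + 45920) = -3082*92138 = -283969316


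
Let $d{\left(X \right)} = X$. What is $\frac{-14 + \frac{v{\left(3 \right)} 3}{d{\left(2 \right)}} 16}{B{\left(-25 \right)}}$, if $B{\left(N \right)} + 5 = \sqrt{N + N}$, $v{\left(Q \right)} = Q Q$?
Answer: $- \frac{202}{15} - \frac{202 i \sqrt{2}}{15} \approx -13.467 - 19.045 i$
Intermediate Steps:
$v{\left(Q \right)} = Q^{2}$
$B{\left(N \right)} = -5 + \sqrt{2} \sqrt{N}$ ($B{\left(N \right)} = -5 + \sqrt{N + N} = -5 + \sqrt{2 N} = -5 + \sqrt{2} \sqrt{N}$)
$\frac{-14 + \frac{v{\left(3 \right)} 3}{d{\left(2 \right)}} 16}{B{\left(-25 \right)}} = \frac{-14 + \frac{3^{2} \cdot 3}{2} \cdot 16}{-5 + \sqrt{2} \sqrt{-25}} = \frac{-14 + 9 \cdot 3 \cdot \frac{1}{2} \cdot 16}{-5 + \sqrt{2} \cdot 5 i} = \frac{-14 + 27 \cdot \frac{1}{2} \cdot 16}{-5 + 5 i \sqrt{2}} = \frac{-14 + \frac{27}{2} \cdot 16}{-5 + 5 i \sqrt{2}} = \frac{-14 + 216}{-5 + 5 i \sqrt{2}} = \frac{202}{-5 + 5 i \sqrt{2}}$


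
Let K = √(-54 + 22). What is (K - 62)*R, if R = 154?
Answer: -9548 + 616*I*√2 ≈ -9548.0 + 871.16*I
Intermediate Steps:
K = 4*I*√2 (K = √(-32) = 4*I*√2 ≈ 5.6569*I)
(K - 62)*R = (4*I*√2 - 62)*154 = (-62 + 4*I*√2)*154 = -9548 + 616*I*√2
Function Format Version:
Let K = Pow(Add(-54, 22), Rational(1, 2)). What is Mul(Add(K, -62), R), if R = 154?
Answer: Add(-9548, Mul(616, I, Pow(2, Rational(1, 2)))) ≈ Add(-9548.0, Mul(871.16, I))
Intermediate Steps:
K = Mul(4, I, Pow(2, Rational(1, 2))) (K = Pow(-32, Rational(1, 2)) = Mul(4, I, Pow(2, Rational(1, 2))) ≈ Mul(5.6569, I))
Mul(Add(K, -62), R) = Mul(Add(Mul(4, I, Pow(2, Rational(1, 2))), -62), 154) = Mul(Add(-62, Mul(4, I, Pow(2, Rational(1, 2)))), 154) = Add(-9548, Mul(616, I, Pow(2, Rational(1, 2))))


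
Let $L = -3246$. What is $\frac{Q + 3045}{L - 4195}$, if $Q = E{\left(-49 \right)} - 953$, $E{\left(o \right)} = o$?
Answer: $- \frac{2043}{7441} \approx -0.27456$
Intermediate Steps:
$Q = -1002$ ($Q = -49 - 953 = -1002$)
$\frac{Q + 3045}{L - 4195} = \frac{-1002 + 3045}{-3246 - 4195} = \frac{2043}{-7441} = 2043 \left(- \frac{1}{7441}\right) = - \frac{2043}{7441}$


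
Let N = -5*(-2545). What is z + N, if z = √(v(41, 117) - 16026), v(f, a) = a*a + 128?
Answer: 12725 + 47*I ≈ 12725.0 + 47.0*I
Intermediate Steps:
N = 12725
v(f, a) = 128 + a² (v(f, a) = a² + 128 = 128 + a²)
z = 47*I (z = √((128 + 117²) - 16026) = √((128 + 13689) - 16026) = √(13817 - 16026) = √(-2209) = 47*I ≈ 47.0*I)
z + N = 47*I + 12725 = 12725 + 47*I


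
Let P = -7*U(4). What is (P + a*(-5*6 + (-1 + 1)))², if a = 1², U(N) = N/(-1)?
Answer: 4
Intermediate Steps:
U(N) = -N (U(N) = N*(-1) = -N)
a = 1
P = 28 (P = -(-7)*4 = -7*(-4) = 28)
(P + a*(-5*6 + (-1 + 1)))² = (28 + 1*(-5*6 + (-1 + 1)))² = (28 + 1*(-30 + 0))² = (28 + 1*(-30))² = (28 - 30)² = (-2)² = 4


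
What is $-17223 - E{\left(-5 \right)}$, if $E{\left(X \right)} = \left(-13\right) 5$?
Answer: $-17158$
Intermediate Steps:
$E{\left(X \right)} = -65$
$-17223 - E{\left(-5 \right)} = -17223 - -65 = -17223 + 65 = -17158$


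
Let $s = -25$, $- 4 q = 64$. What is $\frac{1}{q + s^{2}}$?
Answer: $\frac{1}{609} \approx 0.001642$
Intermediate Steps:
$q = -16$ ($q = \left(- \frac{1}{4}\right) 64 = -16$)
$\frac{1}{q + s^{2}} = \frac{1}{-16 + \left(-25\right)^{2}} = \frac{1}{-16 + 625} = \frac{1}{609}$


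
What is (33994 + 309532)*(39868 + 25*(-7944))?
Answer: -54528569032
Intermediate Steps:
(33994 + 309532)*(39868 + 25*(-7944)) = 343526*(39868 - 198600) = 343526*(-158732) = -54528569032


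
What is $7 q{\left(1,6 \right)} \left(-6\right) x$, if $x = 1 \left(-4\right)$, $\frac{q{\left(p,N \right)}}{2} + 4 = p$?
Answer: $-1008$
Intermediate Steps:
$q{\left(p,N \right)} = -8 + 2 p$
$x = -4$
$7 q{\left(1,6 \right)} \left(-6\right) x = 7 \left(-8 + 2 \cdot 1\right) \left(-6\right) \left(-4\right) = 7 \left(-8 + 2\right) \left(-6\right) \left(-4\right) = 7 \left(-6\right) \left(-6\right) \left(-4\right) = \left(-42\right) \left(-6\right) \left(-4\right) = 252 \left(-4\right) = -1008$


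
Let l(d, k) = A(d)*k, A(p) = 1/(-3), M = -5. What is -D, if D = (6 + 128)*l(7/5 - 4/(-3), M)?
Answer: -670/3 ≈ -223.33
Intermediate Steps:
A(p) = -1/3
l(d, k) = -k/3
D = 670/3 (D = (6 + 128)*(-1/3*(-5)) = 134*(5/3) = 670/3 ≈ 223.33)
-D = -1*670/3 = -670/3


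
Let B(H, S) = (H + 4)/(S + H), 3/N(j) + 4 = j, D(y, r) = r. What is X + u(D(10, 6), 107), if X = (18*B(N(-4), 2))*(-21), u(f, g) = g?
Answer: -9571/13 ≈ -736.23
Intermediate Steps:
N(j) = 3/(-4 + j)
B(H, S) = (4 + H)/(H + S)
X = -10962/13 (X = (18*((4 + 3/(-4 - 4))/(3/(-4 - 4) + 2)))*(-21) = (18*((4 + 3/(-8))/(3/(-8) + 2)))*(-21) = (18*((4 + 3*(-1/8))/(3*(-1/8) + 2)))*(-21) = (18*((4 - 3/8)/(-3/8 + 2)))*(-21) = (18*((29/8)/(13/8)))*(-21) = (18*((8/13)*(29/8)))*(-21) = (18*(29/13))*(-21) = (522/13)*(-21) = -10962/13 ≈ -843.23)
X + u(D(10, 6), 107) = -10962/13 + 107 = -9571/13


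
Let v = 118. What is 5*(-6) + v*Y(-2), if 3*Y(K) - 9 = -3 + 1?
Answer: 736/3 ≈ 245.33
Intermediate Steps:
Y(K) = 7/3 (Y(K) = 3 + (-3 + 1)/3 = 3 + (⅓)*(-2) = 3 - ⅔ = 7/3)
5*(-6) + v*Y(-2) = 5*(-6) + 118*(7/3) = -30 + 826/3 = 736/3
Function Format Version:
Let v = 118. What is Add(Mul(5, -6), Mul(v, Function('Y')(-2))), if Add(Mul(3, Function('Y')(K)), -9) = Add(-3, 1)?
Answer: Rational(736, 3) ≈ 245.33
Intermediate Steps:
Function('Y')(K) = Rational(7, 3) (Function('Y')(K) = Add(3, Mul(Rational(1, 3), Add(-3, 1))) = Add(3, Mul(Rational(1, 3), -2)) = Add(3, Rational(-2, 3)) = Rational(7, 3))
Add(Mul(5, -6), Mul(v, Function('Y')(-2))) = Add(Mul(5, -6), Mul(118, Rational(7, 3))) = Add(-30, Rational(826, 3)) = Rational(736, 3)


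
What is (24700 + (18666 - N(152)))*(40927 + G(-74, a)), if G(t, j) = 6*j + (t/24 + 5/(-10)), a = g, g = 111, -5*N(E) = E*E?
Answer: 19957430197/10 ≈ 1.9957e+9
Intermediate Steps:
N(E) = -E²/5 (N(E) = -E*E/5 = -E²/5)
a = 111
G(t, j) = -½ + 6*j + t/24 (G(t, j) = 6*j + (t*(1/24) + 5*(-⅒)) = 6*j + (t/24 - ½) = 6*j + (-½ + t/24) = -½ + 6*j + t/24)
(24700 + (18666 - N(152)))*(40927 + G(-74, a)) = (24700 + (18666 - (-1)*152²/5))*(40927 + (-½ + 6*111 + (1/24)*(-74))) = (24700 + (18666 - (-1)*23104/5))*(40927 + (-½ + 666 - 37/12)) = (24700 + (18666 - 1*(-23104/5)))*(40927 + 7949/12) = (24700 + (18666 + 23104/5))*(499073/12) = (24700 + 116434/5)*(499073/12) = (239934/5)*(499073/12) = 19957430197/10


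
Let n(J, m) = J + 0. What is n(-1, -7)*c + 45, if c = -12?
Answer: 57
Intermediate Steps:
n(J, m) = J
n(-1, -7)*c + 45 = -1*(-12) + 45 = 12 + 45 = 57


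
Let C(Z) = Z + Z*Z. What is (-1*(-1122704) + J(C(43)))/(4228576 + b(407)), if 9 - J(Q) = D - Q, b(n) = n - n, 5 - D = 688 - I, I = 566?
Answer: 562361/2114288 ≈ 0.26598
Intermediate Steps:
C(Z) = Z + Z²
D = -117 (D = 5 - (688 - 1*566) = 5 - (688 - 566) = 5 - 1*122 = 5 - 122 = -117)
b(n) = 0
J(Q) = 126 + Q (J(Q) = 9 - (-117 - Q) = 9 + (117 + Q) = 126 + Q)
(-1*(-1122704) + J(C(43)))/(4228576 + b(407)) = (-1*(-1122704) + (126 + 43*(1 + 43)))/(4228576 + 0) = (1122704 + (126 + 43*44))/4228576 = (1122704 + (126 + 1892))*(1/4228576) = (1122704 + 2018)*(1/4228576) = 1124722*(1/4228576) = 562361/2114288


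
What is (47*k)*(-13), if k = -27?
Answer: 16497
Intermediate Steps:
(47*k)*(-13) = (47*(-27))*(-13) = -1269*(-13) = 16497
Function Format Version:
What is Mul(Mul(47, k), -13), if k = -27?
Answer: 16497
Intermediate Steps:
Mul(Mul(47, k), -13) = Mul(Mul(47, -27), -13) = Mul(-1269, -13) = 16497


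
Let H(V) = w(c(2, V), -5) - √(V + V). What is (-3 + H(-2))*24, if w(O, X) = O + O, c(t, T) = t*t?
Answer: 120 - 48*I ≈ 120.0 - 48.0*I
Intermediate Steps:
c(t, T) = t²
w(O, X) = 2*O
H(V) = 8 - √2*√V (H(V) = 2*2² - √(V + V) = 2*4 - √(2*V) = 8 - √2*√V)
(-3 + H(-2))*24 = (-3 + (8 - √2*√(-2)))*24 = (-3 + (8 - √2*I*√2))*24 = (-3 + (8 - 2*I))*24 = (5 - 2*I)*24 = 120 - 48*I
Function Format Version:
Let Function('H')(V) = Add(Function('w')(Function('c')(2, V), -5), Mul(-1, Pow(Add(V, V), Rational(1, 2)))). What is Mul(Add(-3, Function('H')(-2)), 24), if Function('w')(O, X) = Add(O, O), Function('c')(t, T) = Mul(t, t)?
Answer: Add(120, Mul(-48, I)) ≈ Add(120.00, Mul(-48.000, I))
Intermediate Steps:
Function('c')(t, T) = Pow(t, 2)
Function('w')(O, X) = Mul(2, O)
Function('H')(V) = Add(8, Mul(-1, Pow(2, Rational(1, 2)), Pow(V, Rational(1, 2)))) (Function('H')(V) = Add(Mul(2, Pow(2, 2)), Mul(-1, Pow(Add(V, V), Rational(1, 2)))) = Add(Mul(2, 4), Mul(-1, Pow(Mul(2, V), Rational(1, 2)))) = Add(8, Mul(-1, Mul(Pow(2, Rational(1, 2)), Pow(V, Rational(1, 2))))) = Add(8, Mul(-1, Pow(2, Rational(1, 2)), Pow(V, Rational(1, 2)))))
Mul(Add(-3, Function('H')(-2)), 24) = Mul(Add(-3, Add(8, Mul(-1, Pow(2, Rational(1, 2)), Pow(-2, Rational(1, 2))))), 24) = Mul(Add(-3, Add(8, Mul(-1, Pow(2, Rational(1, 2)), Mul(I, Pow(2, Rational(1, 2)))))), 24) = Mul(Add(-3, Add(8, Mul(-2, I))), 24) = Mul(Add(5, Mul(-2, I)), 24) = Add(120, Mul(-48, I))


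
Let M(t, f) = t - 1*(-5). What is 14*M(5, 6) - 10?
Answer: 130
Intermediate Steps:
M(t, f) = 5 + t (M(t, f) = t + 5 = 5 + t)
14*M(5, 6) - 10 = 14*(5 + 5) - 10 = 14*10 - 10 = 140 - 10 = 130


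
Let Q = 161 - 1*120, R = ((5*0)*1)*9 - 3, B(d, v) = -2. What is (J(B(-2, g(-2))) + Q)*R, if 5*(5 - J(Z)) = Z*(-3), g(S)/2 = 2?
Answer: -672/5 ≈ -134.40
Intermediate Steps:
g(S) = 4 (g(S) = 2*2 = 4)
J(Z) = 5 + 3*Z/5 (J(Z) = 5 - Z*(-3)/5 = 5 - (-3)*Z/5 = 5 + 3*Z/5)
R = -3 (R = (0*1)*9 - 3 = 0*9 - 3 = 0 - 3 = -3)
Q = 41 (Q = 161 - 120 = 41)
(J(B(-2, g(-2))) + Q)*R = ((5 + (3/5)*(-2)) + 41)*(-3) = ((5 - 6/5) + 41)*(-3) = (19/5 + 41)*(-3) = (224/5)*(-3) = -672/5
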